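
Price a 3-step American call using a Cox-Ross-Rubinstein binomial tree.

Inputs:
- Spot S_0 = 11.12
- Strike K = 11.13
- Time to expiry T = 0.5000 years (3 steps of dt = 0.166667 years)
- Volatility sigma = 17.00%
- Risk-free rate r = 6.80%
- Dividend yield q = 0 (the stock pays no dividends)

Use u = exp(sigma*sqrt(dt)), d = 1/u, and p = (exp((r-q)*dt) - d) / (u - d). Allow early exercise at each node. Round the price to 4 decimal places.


dt = T/N = 0.166667
u = exp(sigma*sqrt(dt)) = 1.071867; d = 1/u = 0.932951
p = (exp((r-q)*dt) - d) / (u - d) = 0.564705
Discount per step: exp(-r*dt) = 0.988731
Stock lattice S(k, i) with i counting down-moves:
  k=0: S(0,0) = 11.1200
  k=1: S(1,0) = 11.9192; S(1,1) = 10.3744
  k=2: S(2,0) = 12.7758; S(2,1) = 11.1200; S(2,2) = 9.6788
  k=3: S(3,0) = 13.6939; S(3,1) = 11.9192; S(3,2) = 10.3744; S(3,3) = 9.0299
Terminal payoffs V(N, i) = max(S_T - K, 0):
  V(3,0) = 2.563920; V(3,1) = 0.789164; V(3,2) = 0.000000; V(3,3) = 0.000000
Backward induction: V(k, i) = exp(-r*dt) * [p * V(k+1, i) + (1-p) * V(k+1, i+1)]; then take max(V_cont, immediate exercise) for American.
  V(2,0) = exp(-r*dt) * [p*2.563920 + (1-p)*0.789164] = 1.771189; exercise = 1.645761; V(2,0) = max -> 1.771189
  V(2,1) = exp(-r*dt) * [p*0.789164 + (1-p)*0.000000] = 0.440622; exercise = 0.000000; V(2,1) = max -> 0.440622
  V(2,2) = exp(-r*dt) * [p*0.000000 + (1-p)*0.000000] = 0.000000; exercise = 0.000000; V(2,2) = max -> 0.000000
  V(1,0) = exp(-r*dt) * [p*1.771189 + (1-p)*0.440622] = 1.178566; exercise = 0.789164; V(1,0) = max -> 1.178566
  V(1,1) = exp(-r*dt) * [p*0.440622 + (1-p)*0.000000] = 0.246017; exercise = 0.000000; V(1,1) = max -> 0.246017
  V(0,0) = exp(-r*dt) * [p*1.178566 + (1-p)*0.246017] = 0.763925; exercise = 0.000000; V(0,0) = max -> 0.763925

Answer: Price = V(0,0) = 0.7639


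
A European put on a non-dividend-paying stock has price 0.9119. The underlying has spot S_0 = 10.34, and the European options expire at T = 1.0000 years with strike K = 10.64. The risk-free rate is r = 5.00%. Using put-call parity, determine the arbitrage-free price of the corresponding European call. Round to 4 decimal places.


Answer: Call price = 1.1308

Derivation:
Put-call parity: C - P = S_0 * exp(-qT) - K * exp(-rT).
S_0 * exp(-qT) = 10.3400 * 1.00000000 = 10.34000000
K * exp(-rT) = 10.6400 * 0.95122942 = 10.12108108
C = P + S*exp(-qT) - K*exp(-rT)
C = 0.9119 + 10.34000000 - 10.12108108 = 1.1308


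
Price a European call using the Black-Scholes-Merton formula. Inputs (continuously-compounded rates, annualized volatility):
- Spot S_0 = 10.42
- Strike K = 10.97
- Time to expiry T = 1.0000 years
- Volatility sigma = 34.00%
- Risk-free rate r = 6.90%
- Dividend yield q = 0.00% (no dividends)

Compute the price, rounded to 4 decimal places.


Answer: Price = 1.4869

Derivation:
d1 = (ln(S/K) + (r - q + 0.5*sigma^2) * T) / (sigma * sqrt(T)) = 0.22165518
d2 = d1 - sigma * sqrt(T) = -0.11834482
exp(-rT) = 0.93332668; exp(-qT) = 1.00000000
C = S_0 * exp(-qT) * N(d1) - K * exp(-rT) * N(d2)
N(d1) = 0.58770884; N(d2) = 0.45289722
C = 10.4200 * 1.00000000 * 0.58770884 - 10.9700 * 0.93332668 * 0.45289722 = 1.4869


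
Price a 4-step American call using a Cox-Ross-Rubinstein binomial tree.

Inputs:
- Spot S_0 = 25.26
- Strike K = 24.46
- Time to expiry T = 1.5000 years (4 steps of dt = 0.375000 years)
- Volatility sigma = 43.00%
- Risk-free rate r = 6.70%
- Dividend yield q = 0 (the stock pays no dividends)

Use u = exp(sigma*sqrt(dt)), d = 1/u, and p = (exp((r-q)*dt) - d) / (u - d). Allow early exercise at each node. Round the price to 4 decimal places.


Answer: Price = V(0,0) = 6.4652

Derivation:
dt = T/N = 0.375000
u = exp(sigma*sqrt(dt)) = 1.301243; d = 1/u = 0.768496
p = (exp((r-q)*dt) - d) / (u - d) = 0.482306
Discount per step: exp(-r*dt) = 0.975188
Stock lattice S(k, i) with i counting down-moves:
  k=0: S(0,0) = 25.2600
  k=1: S(1,0) = 32.8694; S(1,1) = 19.4122
  k=2: S(2,0) = 42.7711; S(2,1) = 25.2600; S(2,2) = 14.9182
  k=3: S(3,0) = 55.6556; S(3,1) = 32.8694; S(3,2) = 19.4122; S(3,3) = 11.4646
  k=4: S(4,0) = 72.4215; S(4,1) = 42.7711; S(4,2) = 25.2600; S(4,3) = 14.9182; S(4,4) = 8.8105
Terminal payoffs V(N, i) = max(S_T - K, 0):
  V(4,0) = 47.961463; V(4,1) = 18.311090; V(4,2) = 0.800000; V(4,3) = 0.000000; V(4,4) = 0.000000
Backward induction: V(k, i) = exp(-r*dt) * [p * V(k+1, i) + (1-p) * V(k+1, i+1)]; then take max(V_cont, immediate exercise) for American.
  V(3,0) = exp(-r*dt) * [p*47.961463 + (1-p)*18.311090] = 31.802493; exercise = 31.195592; V(3,0) = max -> 31.802493
  V(3,1) = exp(-r*dt) * [p*18.311090 + (1-p)*0.800000] = 9.016306; exercise = 8.409404; V(3,1) = max -> 9.016306
  V(3,2) = exp(-r*dt) * [p*0.800000 + (1-p)*0.000000] = 0.376272; exercise = 0.000000; V(3,2) = max -> 0.376272
  V(3,3) = exp(-r*dt) * [p*0.000000 + (1-p)*0.000000] = 0.000000; exercise = 0.000000; V(3,3) = max -> 0.000000
  V(2,0) = exp(-r*dt) * [p*31.802493 + (1-p)*9.016306] = 19.509835; exercise = 18.311090; V(2,0) = max -> 19.509835
  V(2,1) = exp(-r*dt) * [p*9.016306 + (1-p)*0.376272] = 4.430684; exercise = 0.800000; V(2,1) = max -> 4.430684
  V(2,2) = exp(-r*dt) * [p*0.376272 + (1-p)*0.000000] = 0.176975; exercise = 0.000000; V(2,2) = max -> 0.176975
  V(1,0) = exp(-r*dt) * [p*19.509835 + (1-p)*4.430684] = 11.413068; exercise = 8.409404; V(1,0) = max -> 11.413068
  V(1,1) = exp(-r*dt) * [p*4.430684 + (1-p)*0.176975] = 2.173271; exercise = 0.000000; V(1,1) = max -> 2.173271
  V(0,0) = exp(-r*dt) * [p*11.413068 + (1-p)*2.173271] = 6.465188; exercise = 0.800000; V(0,0) = max -> 6.465188


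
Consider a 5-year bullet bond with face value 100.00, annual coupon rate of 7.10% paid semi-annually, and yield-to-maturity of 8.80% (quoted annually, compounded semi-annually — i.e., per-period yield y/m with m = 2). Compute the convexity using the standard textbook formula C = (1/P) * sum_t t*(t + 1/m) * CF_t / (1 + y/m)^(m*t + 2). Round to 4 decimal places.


Coupon per period c = face * coupon_rate / m = 3.550000
Periods per year m = 2; per-period yield y/m = 0.044000
Number of cashflows N = 10
Cashflows (t years, CF_t, discount factor 1/(1+y/m)^(m*t), PV):
  t = 0.5000: CF_t = 3.550000, DF = 0.957854, PV = 3.400383
  t = 1.0000: CF_t = 3.550000, DF = 0.917485, PV = 3.257072
  t = 1.5000: CF_t = 3.550000, DF = 0.878817, PV = 3.119801
  t = 2.0000: CF_t = 3.550000, DF = 0.841779, PV = 2.988315
  t = 2.5000: CF_t = 3.550000, DF = 0.806302, PV = 2.862371
  t = 3.0000: CF_t = 3.550000, DF = 0.772320, PV = 2.741734
  t = 3.5000: CF_t = 3.550000, DF = 0.739770, PV = 2.626182
  t = 4.0000: CF_t = 3.550000, DF = 0.708592, PV = 2.515500
  t = 4.5000: CF_t = 3.550000, DF = 0.678728, PV = 2.409483
  t = 5.0000: CF_t = 103.550000, DF = 0.650122, PV = 67.320156
Price P = sum_t PV_t = 93.240998
Convexity numerator sum_t t*(t + 1/m) * CF_t / (1+y/m)^(m*t + 2):
  t = 0.5000: term = 1.559900
  t = 1.0000: term = 4.482472
  t = 1.5000: term = 8.587112
  t = 2.0000: term = 13.708671
  t = 2.5000: term = 19.696367
  t = 3.0000: term = 26.412753
  t = 3.5000: term = 33.732762
  t = 4.0000: term = 41.542810
  t = 4.5000: term = 49.739955
  t = 5.0000: term = 1698.544045
Convexity = (1/P) * sum = 1898.006847 / 93.240998 = 20.355926

Answer: Convexity = 20.3559


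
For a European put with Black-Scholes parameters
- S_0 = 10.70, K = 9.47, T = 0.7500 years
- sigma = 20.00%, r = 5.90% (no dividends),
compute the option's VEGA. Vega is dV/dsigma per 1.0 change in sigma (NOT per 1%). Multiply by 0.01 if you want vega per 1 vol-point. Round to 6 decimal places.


Answer: Vega = 2.136661

Derivation:
d1 = 1.0471103589; d2 = 0.8739052781
phi(d1) = 0.2305797279; exp(-qT) = 1.0000000000; exp(-rT) = 0.9567147489
Vega = S * exp(-qT) * phi(d1) * sqrt(T) = 10.7000 * 1.0000000000 * 0.2305797279 * 0.8660254038 = 2.136661


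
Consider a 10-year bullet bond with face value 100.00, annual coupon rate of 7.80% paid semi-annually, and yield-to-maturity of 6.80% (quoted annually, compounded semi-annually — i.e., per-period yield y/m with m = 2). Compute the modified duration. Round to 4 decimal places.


Answer: Modified duration = 6.9951

Derivation:
Coupon per period c = face * coupon_rate / m = 3.900000
Periods per year m = 2; per-period yield y/m = 0.034000
Number of cashflows N = 20
Cashflows (t years, CF_t, discount factor 1/(1+y/m)^(m*t), PV):
  t = 0.5000: CF_t = 3.900000, DF = 0.967118, PV = 3.771760
  t = 1.0000: CF_t = 3.900000, DF = 0.935317, PV = 3.647737
  t = 1.5000: CF_t = 3.900000, DF = 0.904562, PV = 3.527792
  t = 2.0000: CF_t = 3.900000, DF = 0.874818, PV = 3.411791
  t = 2.5000: CF_t = 3.900000, DF = 0.846052, PV = 3.299605
  t = 3.0000: CF_t = 3.900000, DF = 0.818233, PV = 3.191107
  t = 3.5000: CF_t = 3.900000, DF = 0.791327, PV = 3.086177
  t = 4.0000: CF_t = 3.900000, DF = 0.765307, PV = 2.984697
  t = 4.5000: CF_t = 3.900000, DF = 0.740142, PV = 2.886554
  t = 5.0000: CF_t = 3.900000, DF = 0.715805, PV = 2.791639
  t = 5.5000: CF_t = 3.900000, DF = 0.692268, PV = 2.699844
  t = 6.0000: CF_t = 3.900000, DF = 0.669505, PV = 2.611068
  t = 6.5000: CF_t = 3.900000, DF = 0.647490, PV = 2.525211
  t = 7.0000: CF_t = 3.900000, DF = 0.626199, PV = 2.442177
  t = 7.5000: CF_t = 3.900000, DF = 0.605608, PV = 2.361873
  t = 8.0000: CF_t = 3.900000, DF = 0.585695, PV = 2.284210
  t = 8.5000: CF_t = 3.900000, DF = 0.566436, PV = 2.209100
  t = 9.0000: CF_t = 3.900000, DF = 0.547810, PV = 2.136461
  t = 9.5000: CF_t = 3.900000, DF = 0.529797, PV = 2.066210
  t = 10.0000: CF_t = 103.900000, DF = 0.512377, PV = 53.235921
Price P = sum_t PV_t = 107.170933
First compute Macaulay numerator sum_t t * PV_t:
  t * PV_t at t = 0.5000: 1.885880
  t * PV_t at t = 1.0000: 3.647737
  t * PV_t at t = 1.5000: 5.291688
  t * PV_t at t = 2.0000: 6.823583
  t * PV_t at t = 2.5000: 8.249012
  t * PV_t at t = 3.0000: 9.573321
  t * PV_t at t = 3.5000: 10.801620
  t * PV_t at t = 4.0000: 11.938789
  t * PV_t at t = 4.5000: 12.989495
  t * PV_t at t = 5.0000: 13.958194
  t * PV_t at t = 5.5000: 14.849142
  t * PV_t at t = 6.0000: 15.666407
  t * PV_t at t = 6.5000: 16.413869
  t * PV_t at t = 7.0000: 17.095236
  t * PV_t at t = 7.5000: 17.714047
  t * PV_t at t = 8.0000: 18.273678
  t * PV_t at t = 8.5000: 18.777353
  t * PV_t at t = 9.0000: 19.228146
  t * PV_t at t = 9.5000: 19.628991
  t * PV_t at t = 10.0000: 532.359211
Macaulay duration D = 775.165399 / 107.170933 = 7.232982
Modified duration = D / (1 + y/m) = 7.232982 / (1 + 0.034000) = 6.995147


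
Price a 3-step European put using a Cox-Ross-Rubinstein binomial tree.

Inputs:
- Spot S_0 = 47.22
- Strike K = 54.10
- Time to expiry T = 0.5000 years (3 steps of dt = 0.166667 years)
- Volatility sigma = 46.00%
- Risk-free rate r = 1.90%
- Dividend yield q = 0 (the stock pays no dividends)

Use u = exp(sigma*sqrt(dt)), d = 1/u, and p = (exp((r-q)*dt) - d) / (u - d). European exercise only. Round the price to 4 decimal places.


Answer: Price = V(0,0) = 10.1587

Derivation:
dt = T/N = 0.166667
u = exp(sigma*sqrt(dt)) = 1.206585; d = 1/u = 0.828785
p = (exp((r-q)*dt) - d) / (u - d) = 0.461584
Discount per step: exp(-r*dt) = 0.996838
Stock lattice S(k, i) with i counting down-moves:
  k=0: S(0,0) = 47.2200
  k=1: S(1,0) = 56.9750; S(1,1) = 39.1352
  k=2: S(2,0) = 68.7451; S(2,1) = 47.2200; S(2,2) = 32.4347
  k=3: S(3,0) = 82.9469; S(3,1) = 56.9750; S(3,2) = 39.1352; S(3,3) = 26.8814
Terminal payoffs V(N, i) = max(K - S_T, 0):
  V(3,0) = 0.000000; V(3,1) = 0.000000; V(3,2) = 14.964761; V(3,3) = 27.218592
Backward induction: V(k, i) = exp(-r*dt) * [p * V(k+1, i) + (1-p) * V(k+1, i+1)].
  V(2,0) = exp(-r*dt) * [p*0.000000 + (1-p)*0.000000] = 0.000000
  V(2,1) = exp(-r*dt) * [p*0.000000 + (1-p)*14.964761] = 8.031791
  V(2,2) = exp(-r*dt) * [p*14.964761 + (1-p)*27.218592] = 21.494246
  V(1,0) = exp(-r*dt) * [p*0.000000 + (1-p)*8.031791] = 4.310772
  V(1,1) = exp(-r*dt) * [p*8.031791 + (1-p)*21.494246] = 15.231880
  V(0,0) = exp(-r*dt) * [p*4.310772 + (1-p)*15.231880] = 10.158650


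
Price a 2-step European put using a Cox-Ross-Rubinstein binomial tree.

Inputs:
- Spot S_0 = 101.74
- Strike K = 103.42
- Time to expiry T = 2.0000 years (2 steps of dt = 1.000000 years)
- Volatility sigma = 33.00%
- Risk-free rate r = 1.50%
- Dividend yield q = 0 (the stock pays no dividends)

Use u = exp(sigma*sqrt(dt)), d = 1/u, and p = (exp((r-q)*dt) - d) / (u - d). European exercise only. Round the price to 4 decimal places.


Answer: Price = V(0,0) = 16.2343

Derivation:
dt = T/N = 1.000000
u = exp(sigma*sqrt(dt)) = 1.390968; d = 1/u = 0.718924
p = (exp((r-q)*dt) - d) / (u - d) = 0.440729
Discount per step: exp(-r*dt) = 0.985112
Stock lattice S(k, i) with i counting down-moves:
  k=0: S(0,0) = 101.7400
  k=1: S(1,0) = 141.5171; S(1,1) = 73.1433
  k=2: S(2,0) = 196.8458; S(2,1) = 101.7400; S(2,2) = 52.5845
Terminal payoffs V(N, i) = max(K - S_T, 0):
  V(2,0) = 0.000000; V(2,1) = 1.680000; V(2,2) = 50.835545
Backward induction: V(k, i) = exp(-r*dt) * [p * V(k+1, i) + (1-p) * V(k+1, i+1)].
  V(1,0) = exp(-r*dt) * [p*0.000000 + (1-p)*1.680000] = 0.925587
  V(1,1) = exp(-r*dt) * [p*1.680000 + (1-p)*50.835545] = 28.736976
  V(0,0) = exp(-r*dt) * [p*0.925587 + (1-p)*28.736976] = 16.234345


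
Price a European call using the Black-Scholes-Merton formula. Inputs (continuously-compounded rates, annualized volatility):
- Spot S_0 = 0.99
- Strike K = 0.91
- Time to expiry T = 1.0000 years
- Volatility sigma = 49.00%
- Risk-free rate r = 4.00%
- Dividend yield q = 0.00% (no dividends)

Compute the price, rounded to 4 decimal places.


Answer: Price = 0.2439

Derivation:
d1 = (ln(S/K) + (r - q + 0.5*sigma^2) * T) / (sigma * sqrt(T)) = 0.49859254
d2 = d1 - sigma * sqrt(T) = 0.00859254
exp(-rT) = 0.96078944; exp(-qT) = 1.00000000
C = S_0 * exp(-qT) * N(d1) - K * exp(-rT) * N(d2)
N(d1) = 0.69096677; N(d2) = 0.50342788
C = 0.9900 * 1.00000000 * 0.69096677 - 0.9100 * 0.96078944 * 0.50342788 = 0.2439


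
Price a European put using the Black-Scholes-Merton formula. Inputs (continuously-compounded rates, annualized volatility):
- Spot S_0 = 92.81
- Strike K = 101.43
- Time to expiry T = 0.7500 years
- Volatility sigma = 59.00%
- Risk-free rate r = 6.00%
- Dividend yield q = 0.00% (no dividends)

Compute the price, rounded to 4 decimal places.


d1 = (ln(S/K) + (r - q + 0.5*sigma^2) * T) / (sigma * sqrt(T)) = 0.16972725
d2 = d1 - sigma * sqrt(T) = -0.34122773
exp(-rT) = 0.95599748; exp(-qT) = 1.00000000
P = K * exp(-rT) * N(-d2) - S_0 * exp(-qT) * N(-d1)
N(-d1) = 0.43261232; N(-d2) = 0.63353393
P = 101.4300 * 0.95599748 * 0.63353393 - 92.8100 * 1.00000000 * 0.43261232 = 21.2810

Answer: Price = 21.2810


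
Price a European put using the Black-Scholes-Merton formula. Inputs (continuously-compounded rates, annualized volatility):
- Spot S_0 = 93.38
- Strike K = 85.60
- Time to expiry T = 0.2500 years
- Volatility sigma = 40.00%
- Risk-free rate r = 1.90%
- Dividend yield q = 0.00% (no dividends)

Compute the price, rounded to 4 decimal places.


Answer: Price = 3.7517

Derivation:
d1 = (ln(S/K) + (r - q + 0.5*sigma^2) * T) / (sigma * sqrt(T)) = 0.55870953
d2 = d1 - sigma * sqrt(T) = 0.35870953
exp(-rT) = 0.99526126; exp(-qT) = 1.00000000
P = K * exp(-rT) * N(-d2) - S_0 * exp(-qT) * N(-d1)
N(-d1) = 0.28817999; N(-d2) = 0.35990620
P = 85.6000 * 0.99526126 * 0.35990620 - 93.3800 * 1.00000000 * 0.28817999 = 3.7517


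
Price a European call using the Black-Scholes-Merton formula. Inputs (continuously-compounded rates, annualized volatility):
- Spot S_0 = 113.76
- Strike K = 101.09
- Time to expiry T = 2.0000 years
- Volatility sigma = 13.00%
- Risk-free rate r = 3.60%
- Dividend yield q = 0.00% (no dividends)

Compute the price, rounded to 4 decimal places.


d1 = (ln(S/K) + (r - q + 0.5*sigma^2) * T) / (sigma * sqrt(T)) = 1.12582146
d2 = d1 - sigma * sqrt(T) = 0.94197370
exp(-rT) = 0.93053090; exp(-qT) = 1.00000000
C = S_0 * exp(-qT) * N(d1) - K * exp(-rT) * N(d2)
N(d1) = 0.86987945; N(d2) = 0.82689695
C = 113.7600 * 1.00000000 * 0.86987945 - 101.0900 * 0.93053090 * 0.82689695 = 21.1735

Answer: Price = 21.1735


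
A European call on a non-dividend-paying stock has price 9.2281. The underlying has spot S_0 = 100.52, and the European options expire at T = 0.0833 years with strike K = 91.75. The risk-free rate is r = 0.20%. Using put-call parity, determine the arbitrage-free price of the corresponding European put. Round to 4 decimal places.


Answer: Put price = 0.4428

Derivation:
Put-call parity: C - P = S_0 * exp(-qT) - K * exp(-rT).
S_0 * exp(-qT) = 100.5200 * 1.00000000 = 100.52000000
K * exp(-rT) = 91.7500 * 0.99983341 = 91.73471572
P = C - S*exp(-qT) + K*exp(-rT)
P = 9.2281 - 100.52000000 + 91.73471572 = 0.4428


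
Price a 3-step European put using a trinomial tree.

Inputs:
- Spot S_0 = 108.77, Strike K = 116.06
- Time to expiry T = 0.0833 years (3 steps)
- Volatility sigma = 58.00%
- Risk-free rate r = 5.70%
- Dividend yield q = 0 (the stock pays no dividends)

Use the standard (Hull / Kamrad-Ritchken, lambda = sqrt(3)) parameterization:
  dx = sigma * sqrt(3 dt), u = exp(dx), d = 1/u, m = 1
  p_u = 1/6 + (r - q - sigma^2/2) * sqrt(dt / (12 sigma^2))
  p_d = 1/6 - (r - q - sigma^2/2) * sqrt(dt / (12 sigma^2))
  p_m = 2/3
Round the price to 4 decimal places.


dt = T/N = 0.027767; dx = sigma*sqrt(3*dt) = 0.167398
u = exp(dx) = 1.182225; d = 1/u = 0.845863
p_u = 0.157444, p_m = 0.666667, p_d = 0.175889
Discount per step: exp(-r*dt) = 0.998419
Stock lattice S(k, j) with j the centered position index:
  k=0: S(0,+0) = 108.7700
  k=1: S(1,-1) = 92.0045; S(1,+0) = 108.7700; S(1,+1) = 128.5906
  k=2: S(2,-2) = 77.8232; S(2,-1) = 92.0045; S(2,+0) = 108.7700; S(2,+1) = 128.5906; S(2,+2) = 152.0230
  k=3: S(3,-3) = 65.8277; S(3,-2) = 77.8232; S(3,-1) = 92.0045; S(3,+0) = 108.7700; S(3,+1) = 128.5906; S(3,+2) = 152.0230; S(3,+3) = 179.7253
Terminal payoffs V(N, j) = max(K - S_T, 0):
  V(3,-3) = 50.232262; V(3,-2) = 38.236816; V(3,-1) = 24.055501; V(3,+0) = 7.290000; V(3,+1) = 0.000000; V(3,+2) = 0.000000; V(3,+3) = 0.000000
Backward induction: V(k, j) = exp(-r*dt) * [p_u * V(k+1, j+1) + p_m * V(k+1, j) + p_d * V(k+1, j-1)]
  V(2,-2) = exp(-r*dt) * [p_u*24.055501 + p_m*38.236816 + p_d*50.232262] = 38.053644
  V(2,-1) = exp(-r*dt) * [p_u*7.290000 + p_m*24.055501 + p_d*38.236816] = 23.872397
  V(2,+0) = exp(-r*dt) * [p_u*0.000000 + p_m*7.290000 + p_d*24.055501] = 9.076725
  V(2,+1) = exp(-r*dt) * [p_u*0.000000 + p_m*0.000000 + p_d*7.290000] = 1.280204
  V(2,+2) = exp(-r*dt) * [p_u*0.000000 + p_m*0.000000 + p_d*0.000000] = 0.000000
  V(1,-1) = exp(-r*dt) * [p_u*9.076725 + p_m*23.872397 + p_d*38.053644] = 23.999219
  V(1,+0) = exp(-r*dt) * [p_u*1.280204 + p_m*9.076725 + p_d*23.872397] = 10.435078
  V(1,+1) = exp(-r*dt) * [p_u*0.000000 + p_m*1.280204 + p_d*9.076725] = 2.446092
  V(0,+0) = exp(-r*dt) * [p_u*2.446092 + p_m*10.435078 + p_d*23.999219] = 11.544757

Answer: Price = V(0,0) = 11.5448


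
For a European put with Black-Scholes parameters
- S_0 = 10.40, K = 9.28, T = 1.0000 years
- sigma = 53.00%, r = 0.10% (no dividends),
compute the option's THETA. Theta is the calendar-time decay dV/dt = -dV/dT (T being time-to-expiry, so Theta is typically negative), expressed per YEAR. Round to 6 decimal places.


d1 = 0.4818759610; d2 = -0.0481240390
phi(d1) = 0.3552119043; exp(-qT) = 1.0000000000; exp(-rT) = 0.9990004998
Theta = -S*exp(-qT)*phi(d1)*sigma/(2*sqrt(T)) + r*K*exp(-rT)*N(-d2) - q*S*exp(-qT)*N(-d1)
N(-d1) = 0.3149470319; N(-d2) = 0.5191913060; sqrt(T) = 1.0000000000
Term 1 = -10.4000 * 1.0000000000 * 0.3552119043 * 0.5300 / (2 * 1.0000000000) = -0.9789640083
Term 2 = 0.0010 * 9.2800 * 0.9990004998 * 0.5191913060 = 0.0048132796
Term 3 = 0 (no dividend yield, q = 0)
Theta = -0.9789640083 + (0.0048132796) + (0.0000000000) = -0.974151

Answer: Theta = -0.974151


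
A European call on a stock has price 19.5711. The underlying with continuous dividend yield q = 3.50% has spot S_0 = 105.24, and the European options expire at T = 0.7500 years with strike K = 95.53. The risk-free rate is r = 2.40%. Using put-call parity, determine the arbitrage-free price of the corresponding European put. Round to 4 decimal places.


Answer: Put price = 10.8836

Derivation:
Put-call parity: C - P = S_0 * exp(-qT) - K * exp(-rT).
S_0 * exp(-qT) = 105.2400 * 0.97409154 = 102.51339328
K * exp(-rT) = 95.5300 * 0.98216103 = 93.82584342
P = C - S*exp(-qT) + K*exp(-rT)
P = 19.5711 - 102.51339328 + 93.82584342 = 10.8836


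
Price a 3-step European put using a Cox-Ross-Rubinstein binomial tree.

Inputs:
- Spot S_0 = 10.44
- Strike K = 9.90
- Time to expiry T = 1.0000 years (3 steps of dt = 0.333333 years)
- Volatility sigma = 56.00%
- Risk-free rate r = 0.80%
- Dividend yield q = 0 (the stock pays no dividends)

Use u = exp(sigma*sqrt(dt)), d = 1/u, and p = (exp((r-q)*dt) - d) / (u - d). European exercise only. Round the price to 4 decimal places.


dt = T/N = 0.333333
u = exp(sigma*sqrt(dt)) = 1.381702; d = 1/u = 0.723745
p = (exp((r-q)*dt) - d) / (u - d) = 0.423926
Discount per step: exp(-r*dt) = 0.997337
Stock lattice S(k, i) with i counting down-moves:
  k=0: S(0,0) = 10.4400
  k=1: S(1,0) = 14.4250; S(1,1) = 7.5559
  k=2: S(2,0) = 19.9310; S(2,1) = 10.4400; S(2,2) = 5.4685
  k=3: S(3,0) = 27.5387; S(3,1) = 14.4250; S(3,2) = 7.5559; S(3,3) = 3.9578
Terminal payoffs V(N, i) = max(K - S_T, 0):
  V(3,0) = 0.000000; V(3,1) = 0.000000; V(3,2) = 2.344102; V(3,3) = 5.942169
Backward induction: V(k, i) = exp(-r*dt) * [p * V(k+1, i) + (1-p) * V(k+1, i+1)].
  V(2,0) = exp(-r*dt) * [p*0.000000 + (1-p)*0.000000] = 0.000000
  V(2,1) = exp(-r*dt) * [p*0.000000 + (1-p)*2.344102] = 1.346780
  V(2,2) = exp(-r*dt) * [p*2.344102 + (1-p)*5.942169] = 4.405092
  V(1,0) = exp(-r*dt) * [p*0.000000 + (1-p)*1.346780] = 0.773778
  V(1,1) = exp(-r*dt) * [p*1.346780 + (1-p)*4.405092] = 3.100315
  V(0,0) = exp(-r*dt) * [p*0.773778 + (1-p)*3.100315] = 2.108405

Answer: Price = V(0,0) = 2.1084


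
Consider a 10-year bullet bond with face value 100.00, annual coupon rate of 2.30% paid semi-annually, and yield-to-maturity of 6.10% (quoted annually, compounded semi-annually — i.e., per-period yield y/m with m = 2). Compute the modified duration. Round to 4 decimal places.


Coupon per period c = face * coupon_rate / m = 1.150000
Periods per year m = 2; per-period yield y/m = 0.030500
Number of cashflows N = 20
Cashflows (t years, CF_t, discount factor 1/(1+y/m)^(m*t), PV):
  t = 0.5000: CF_t = 1.150000, DF = 0.970403, PV = 1.115963
  t = 1.0000: CF_t = 1.150000, DF = 0.941681, PV = 1.082934
  t = 1.5000: CF_t = 1.150000, DF = 0.913810, PV = 1.050882
  t = 2.0000: CF_t = 1.150000, DF = 0.886764, PV = 1.019779
  t = 2.5000: CF_t = 1.150000, DF = 0.860518, PV = 0.989596
  t = 3.0000: CF_t = 1.150000, DF = 0.835049, PV = 0.960306
  t = 3.5000: CF_t = 1.150000, DF = 0.810334, PV = 0.931884
  t = 4.0000: CF_t = 1.150000, DF = 0.786350, PV = 0.904303
  t = 4.5000: CF_t = 1.150000, DF = 0.763076, PV = 0.877538
  t = 5.0000: CF_t = 1.150000, DF = 0.740491, PV = 0.851565
  t = 5.5000: CF_t = 1.150000, DF = 0.718575, PV = 0.826361
  t = 6.0000: CF_t = 1.150000, DF = 0.697307, PV = 0.801903
  t = 6.5000: CF_t = 1.150000, DF = 0.676669, PV = 0.778169
  t = 7.0000: CF_t = 1.150000, DF = 0.656641, PV = 0.755137
  t = 7.5000: CF_t = 1.150000, DF = 0.637206, PV = 0.732787
  t = 8.0000: CF_t = 1.150000, DF = 0.618347, PV = 0.711099
  t = 8.5000: CF_t = 1.150000, DF = 0.600045, PV = 0.690052
  t = 9.0000: CF_t = 1.150000, DF = 0.582286, PV = 0.669628
  t = 9.5000: CF_t = 1.150000, DF = 0.565052, PV = 0.649809
  t = 10.0000: CF_t = 101.150000, DF = 0.548328, PV = 55.463333
Price P = sum_t PV_t = 71.863029
First compute Macaulay numerator sum_t t * PV_t:
  t * PV_t at t = 0.5000: 0.557982
  t * PV_t at t = 1.0000: 1.082934
  t * PV_t at t = 1.5000: 1.576323
  t * PV_t at t = 2.0000: 2.039557
  t * PV_t at t = 2.5000: 2.473990
  t * PV_t at t = 3.0000: 2.880919
  t * PV_t at t = 3.5000: 3.261594
  t * PV_t at t = 4.0000: 3.617211
  t * PV_t at t = 4.5000: 3.948920
  t * PV_t at t = 5.0000: 4.257826
  t * PV_t at t = 5.5000: 4.544986
  t * PV_t at t = 6.0000: 4.811419
  t * PV_t at t = 6.5000: 5.058098
  t * PV_t at t = 7.0000: 5.285961
  t * PV_t at t = 7.5000: 5.495904
  t * PV_t at t = 8.0000: 5.688790
  t * PV_t at t = 8.5000: 5.865443
  t * PV_t at t = 9.0000: 6.026656
  t * PV_t at t = 9.5000: 6.173188
  t * PV_t at t = 10.0000: 554.633330
Macaulay duration D = 629.281031 / 71.863029 = 8.756673
Modified duration = D / (1 + y/m) = 8.756673 / (1 + 0.030500) = 8.497499

Answer: Modified duration = 8.4975


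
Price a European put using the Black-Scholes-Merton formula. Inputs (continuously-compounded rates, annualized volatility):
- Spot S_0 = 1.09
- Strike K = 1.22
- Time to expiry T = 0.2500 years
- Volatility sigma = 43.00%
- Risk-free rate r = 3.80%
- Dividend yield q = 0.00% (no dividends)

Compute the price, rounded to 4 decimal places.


d1 = (ln(S/K) + (r - q + 0.5*sigma^2) * T) / (sigma * sqrt(T)) = -0.37237517
d2 = d1 - sigma * sqrt(T) = -0.58737517
exp(-rT) = 0.99054498; exp(-qT) = 1.00000000
P = K * exp(-rT) * N(-d2) - S_0 * exp(-qT) * N(-d1)
N(-d1) = 0.64519323; N(-d2) = 0.72152412
P = 1.2200 * 0.99054498 * 0.72152412 - 1.0900 * 1.00000000 * 0.64519323 = 0.1687

Answer: Price = 0.1687


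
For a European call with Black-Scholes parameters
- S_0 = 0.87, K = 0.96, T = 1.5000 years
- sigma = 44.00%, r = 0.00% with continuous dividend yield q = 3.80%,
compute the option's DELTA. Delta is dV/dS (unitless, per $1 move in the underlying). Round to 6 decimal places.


d1 = -0.0190022374; d2 = -0.5578899808
phi(d1) = 0.3988702609; exp(-qT) = 0.9445940694; exp(-rT) = 1.0000000000
N(d1) = 0.4924196603
Delta = exp(-qT) * N(d1) = 0.9445940694 * 0.4924196603 = 0.465137

Answer: Delta = 0.465137


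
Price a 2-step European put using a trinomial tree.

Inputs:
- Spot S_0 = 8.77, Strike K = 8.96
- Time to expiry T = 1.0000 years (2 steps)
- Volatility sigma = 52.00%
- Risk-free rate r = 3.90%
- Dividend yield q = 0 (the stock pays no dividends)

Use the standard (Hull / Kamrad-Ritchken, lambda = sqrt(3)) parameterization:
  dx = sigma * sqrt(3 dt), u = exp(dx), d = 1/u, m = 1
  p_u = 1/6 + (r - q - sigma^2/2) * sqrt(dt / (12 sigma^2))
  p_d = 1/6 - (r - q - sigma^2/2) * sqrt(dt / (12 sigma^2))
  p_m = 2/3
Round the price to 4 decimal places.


dt = T/N = 0.500000; dx = sigma*sqrt(3*dt) = 0.636867
u = exp(dx) = 1.890549; d = 1/u = 0.528947
p_u = 0.128904, p_m = 0.666667, p_d = 0.204430
Discount per step: exp(-r*dt) = 0.980689
Stock lattice S(k, j) with j the centered position index:
  k=0: S(0,+0) = 8.7700
  k=1: S(1,-1) = 4.6389; S(1,+0) = 8.7700; S(1,+1) = 16.5801
  k=2: S(2,-2) = 2.4537; S(2,-1) = 4.6389; S(2,+0) = 8.7700; S(2,+1) = 16.5801; S(2,+2) = 31.3455
Terminal payoffs V(N, j) = max(K - S_T, 0):
  V(2,-2) = 6.506288; V(2,-1) = 4.321136; V(2,+0) = 0.190000; V(2,+1) = 0.000000; V(2,+2) = 0.000000
Backward induction: V(k, j) = exp(-r*dt) * [p_u * V(k+1, j+1) + p_m * V(k+1, j) + p_d * V(k+1, j-1)]
  V(1,-1) = exp(-r*dt) * [p_u*0.190000 + p_m*4.321136 + p_d*6.506288] = 4.153538
  V(1,+0) = exp(-r*dt) * [p_u*0.000000 + p_m*0.190000 + p_d*4.321136] = 0.990530
  V(1,+1) = exp(-r*dt) * [p_u*0.000000 + p_m*0.000000 + p_d*0.190000] = 0.038092
  V(0,+0) = exp(-r*dt) * [p_u*0.038092 + p_m*0.990530 + p_d*4.153538] = 1.485126

Answer: Price = V(0,0) = 1.4851


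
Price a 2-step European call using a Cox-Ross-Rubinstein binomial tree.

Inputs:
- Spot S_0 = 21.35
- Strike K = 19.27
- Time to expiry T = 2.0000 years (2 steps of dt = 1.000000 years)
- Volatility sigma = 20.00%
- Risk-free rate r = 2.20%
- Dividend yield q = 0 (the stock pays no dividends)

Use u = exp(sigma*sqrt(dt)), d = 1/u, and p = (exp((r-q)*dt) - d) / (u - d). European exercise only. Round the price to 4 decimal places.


dt = T/N = 1.000000
u = exp(sigma*sqrt(dt)) = 1.221403; d = 1/u = 0.818731
p = (exp((r-q)*dt) - d) / (u - d) = 0.505406
Discount per step: exp(-r*dt) = 0.978240
Stock lattice S(k, i) with i counting down-moves:
  k=0: S(0,0) = 21.3500
  k=1: S(1,0) = 26.0769; S(1,1) = 17.4799
  k=2: S(2,0) = 31.8505; S(2,1) = 21.3500; S(2,2) = 14.3113
Terminal payoffs V(N, i) = max(S_T - K, 0):
  V(2,0) = 12.580457; V(2,1) = 2.080000; V(2,2) = 0.000000
Backward induction: V(k, i) = exp(-r*dt) * [p * V(k+1, i) + (1-p) * V(k+1, i+1)].
  V(1,0) = exp(-r*dt) * [p*12.580457 + (1-p)*2.080000] = 7.226260
  V(1,1) = exp(-r*dt) * [p*2.080000 + (1-p)*0.000000] = 1.028371
  V(0,0) = exp(-r*dt) * [p*7.226260 + (1-p)*1.028371] = 4.070285

Answer: Price = V(0,0) = 4.0703


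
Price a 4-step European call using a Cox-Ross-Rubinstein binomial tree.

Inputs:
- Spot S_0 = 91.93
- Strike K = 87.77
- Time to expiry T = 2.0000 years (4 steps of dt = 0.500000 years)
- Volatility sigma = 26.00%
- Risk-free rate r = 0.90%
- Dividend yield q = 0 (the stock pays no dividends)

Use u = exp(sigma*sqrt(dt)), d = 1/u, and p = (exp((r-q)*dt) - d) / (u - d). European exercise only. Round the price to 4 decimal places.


Answer: Price = V(0,0) = 15.9235

Derivation:
dt = T/N = 0.500000
u = exp(sigma*sqrt(dt)) = 1.201833; d = 1/u = 0.832062
p = (exp((r-q)*dt) - d) / (u - d) = 0.466364
Discount per step: exp(-r*dt) = 0.995510
Stock lattice S(k, i) with i counting down-moves:
  k=0: S(0,0) = 91.9300
  k=1: S(1,0) = 110.4845; S(1,1) = 76.4915
  k=2: S(2,0) = 132.7839; S(2,1) = 91.9300; S(2,2) = 63.6457
  k=3: S(3,0) = 159.5840; S(3,1) = 110.4845; S(3,2) = 76.4915; S(3,3) = 52.9572
  k=4: S(4,0) = 191.7933; S(4,1) = 132.7839; S(4,2) = 91.9300; S(4,3) = 63.6457; S(4,4) = 44.0637
Terminal payoffs V(N, i) = max(S_T - K, 0):
  V(4,0) = 104.023346; V(4,1) = 45.013893; V(4,2) = 4.160000; V(4,3) = 0.000000; V(4,4) = 0.000000
Backward induction: V(k, i) = exp(-r*dt) * [p * V(k+1, i) + (1-p) * V(k+1, i+1)].
  V(3,0) = exp(-r*dt) * [p*104.023346 + (1-p)*45.013893] = 72.208122
  V(3,1) = exp(-r*dt) * [p*45.013893 + (1-p)*4.160000] = 23.108571
  V(3,2) = exp(-r*dt) * [p*4.160000 + (1-p)*0.000000] = 1.931364
  V(3,3) = exp(-r*dt) * [p*0.000000 + (1-p)*0.000000] = 0.000000
  V(2,0) = exp(-r*dt) * [p*72.208122 + (1-p)*23.108571] = 45.800279
  V(2,1) = exp(-r*dt) * [p*23.108571 + (1-p)*1.931364] = 11.754641
  V(2,2) = exp(-r*dt) * [p*1.931364 + (1-p)*0.000000] = 0.896675
  V(1,0) = exp(-r*dt) * [p*45.800279 + (1-p)*11.754641] = 27.508242
  V(1,1) = exp(-r*dt) * [p*11.754641 + (1-p)*0.896675] = 5.933680
  V(0,0) = exp(-r*dt) * [p*27.508242 + (1-p)*5.933680] = 15.923467


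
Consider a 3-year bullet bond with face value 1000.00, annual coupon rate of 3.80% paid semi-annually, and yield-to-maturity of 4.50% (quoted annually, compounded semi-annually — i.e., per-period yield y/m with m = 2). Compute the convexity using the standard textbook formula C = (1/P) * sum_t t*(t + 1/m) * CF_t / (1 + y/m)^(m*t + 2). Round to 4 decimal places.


Answer: Convexity = 9.4292

Derivation:
Coupon per period c = face * coupon_rate / m = 19.000000
Periods per year m = 2; per-period yield y/m = 0.022500
Number of cashflows N = 6
Cashflows (t years, CF_t, discount factor 1/(1+y/m)^(m*t), PV):
  t = 0.5000: CF_t = 19.000000, DF = 0.977995, PV = 18.581907
  t = 1.0000: CF_t = 19.000000, DF = 0.956474, PV = 18.173014
  t = 1.5000: CF_t = 19.000000, DF = 0.935427, PV = 17.773119
  t = 2.0000: CF_t = 19.000000, DF = 0.914843, PV = 17.382024
  t = 2.5000: CF_t = 19.000000, DF = 0.894712, PV = 16.999534
  t = 3.0000: CF_t = 1019.000000, DF = 0.875024, PV = 891.649733
Price P = sum_t PV_t = 980.559331
Convexity numerator sum_t t*(t + 1/m) * CF_t / (1+y/m)^(m*t + 2):
  t = 0.5000: term = 8.886560
  t = 1.0000: term = 26.073035
  t = 1.5000: term = 50.998602
  t = 2.0000: term = 83.127306
  t = 2.5000: term = 121.947148
  t = 3.0000: term = 8954.821837
Convexity = (1/P) * sum = 9245.854488 / 980.559331 = 9.429164


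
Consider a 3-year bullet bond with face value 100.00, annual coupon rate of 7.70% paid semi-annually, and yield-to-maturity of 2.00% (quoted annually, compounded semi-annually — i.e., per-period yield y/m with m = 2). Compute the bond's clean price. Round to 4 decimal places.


Answer: Price = 116.5171

Derivation:
Coupon per period c = face * coupon_rate / m = 3.850000
Periods per year m = 2; per-period yield y/m = 0.010000
Number of cashflows N = 6
Cashflows (t years, CF_t, discount factor 1/(1+y/m)^(m*t), PV):
  t = 0.5000: CF_t = 3.850000, DF = 0.990099, PV = 3.811881
  t = 1.0000: CF_t = 3.850000, DF = 0.980296, PV = 3.774140
  t = 1.5000: CF_t = 3.850000, DF = 0.970590, PV = 3.736772
  t = 2.0000: CF_t = 3.850000, DF = 0.960980, PV = 3.699774
  t = 2.5000: CF_t = 3.850000, DF = 0.951466, PV = 3.663143
  t = 3.0000: CF_t = 103.850000, DF = 0.942045, PV = 97.831398
Price P = sum_t PV_t = 116.517108


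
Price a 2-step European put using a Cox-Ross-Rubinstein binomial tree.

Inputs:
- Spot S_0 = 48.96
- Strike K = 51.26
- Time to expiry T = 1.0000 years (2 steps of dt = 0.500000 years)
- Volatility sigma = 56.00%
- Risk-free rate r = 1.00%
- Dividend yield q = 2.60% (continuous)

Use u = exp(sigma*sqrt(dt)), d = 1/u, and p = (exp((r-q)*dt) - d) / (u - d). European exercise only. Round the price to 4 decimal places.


Answer: Price = V(0,0) = 11.7133

Derivation:
dt = T/N = 0.500000
u = exp(sigma*sqrt(dt)) = 1.485839; d = 1/u = 0.673020
p = (exp((r-q)*dt) - d) / (u - d) = 0.392476
Discount per step: exp(-r*dt) = 0.995012
Stock lattice S(k, i) with i counting down-moves:
  k=0: S(0,0) = 48.9600
  k=1: S(1,0) = 72.7467; S(1,1) = 32.9511
  k=2: S(2,0) = 108.0899; S(2,1) = 48.9600; S(2,2) = 22.1767
Terminal payoffs V(N, i) = max(K - S_T, 0):
  V(2,0) = 0.000000; V(2,1) = 2.300000; V(2,2) = 29.083259
Backward induction: V(k, i) = exp(-r*dt) * [p * V(k+1, i) + (1-p) * V(k+1, i+1)].
  V(1,0) = exp(-r*dt) * [p*0.000000 + (1-p)*2.300000] = 1.390337
  V(1,1) = exp(-r*dt) * [p*2.300000 + (1-p)*29.083259] = 18.478858
  V(0,0) = exp(-r*dt) * [p*1.390337 + (1-p)*18.478858] = 11.713317


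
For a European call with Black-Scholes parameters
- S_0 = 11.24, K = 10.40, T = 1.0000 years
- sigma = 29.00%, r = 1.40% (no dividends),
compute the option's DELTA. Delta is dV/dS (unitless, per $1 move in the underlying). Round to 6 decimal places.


Answer: Delta = 0.677642

Derivation:
d1 = 0.4611139252; d2 = 0.1711139252
phi(d1) = 0.3587062182; exp(-qT) = 1.0000000000; exp(-rT) = 0.9860975443
N(d1) = 0.6776415642
Delta = exp(-qT) * N(d1) = 1.0000000000 * 0.6776415642 = 0.677642


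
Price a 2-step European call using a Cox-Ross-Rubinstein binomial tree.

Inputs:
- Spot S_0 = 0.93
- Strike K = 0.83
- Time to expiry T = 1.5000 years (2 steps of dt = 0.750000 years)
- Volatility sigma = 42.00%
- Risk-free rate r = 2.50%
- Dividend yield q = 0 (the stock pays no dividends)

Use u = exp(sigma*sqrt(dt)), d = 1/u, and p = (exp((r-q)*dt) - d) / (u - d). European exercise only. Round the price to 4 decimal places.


Answer: Price = V(0,0) = 0.2474

Derivation:
dt = T/N = 0.750000
u = exp(sigma*sqrt(dt)) = 1.438687; d = 1/u = 0.695078
p = (exp((r-q)*dt) - d) / (u - d) = 0.435510
Discount per step: exp(-r*dt) = 0.981425
Stock lattice S(k, i) with i counting down-moves:
  k=0: S(0,0) = 0.9300
  k=1: S(1,0) = 1.3380; S(1,1) = 0.6464
  k=2: S(2,0) = 1.9249; S(2,1) = 0.9300; S(2,2) = 0.4493
Terminal payoffs V(N, i) = max(S_T - K, 0):
  V(2,0) = 1.094932; V(2,1) = 0.100000; V(2,2) = 0.000000
Backward induction: V(k, i) = exp(-r*dt) * [p * V(k+1, i) + (1-p) * V(k+1, i+1)].
  V(1,0) = exp(-r*dt) * [p*1.094932 + (1-p)*0.100000] = 0.523396
  V(1,1) = exp(-r*dt) * [p*0.100000 + (1-p)*0.000000] = 0.042742
  V(0,0) = exp(-r*dt) * [p*0.523396 + (1-p)*0.042742] = 0.247389


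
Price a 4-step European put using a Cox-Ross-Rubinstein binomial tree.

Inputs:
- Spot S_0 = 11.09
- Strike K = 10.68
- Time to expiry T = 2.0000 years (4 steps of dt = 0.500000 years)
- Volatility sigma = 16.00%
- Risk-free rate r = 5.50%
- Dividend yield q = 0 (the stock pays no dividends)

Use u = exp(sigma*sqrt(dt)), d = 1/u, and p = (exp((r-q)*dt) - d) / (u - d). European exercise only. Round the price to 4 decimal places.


Answer: Price = V(0,0) = 0.3481

Derivation:
dt = T/N = 0.500000
u = exp(sigma*sqrt(dt)) = 1.119785; d = 1/u = 0.893028
p = (exp((r-q)*dt) - d) / (u - d) = 0.594704
Discount per step: exp(-r*dt) = 0.972875
Stock lattice S(k, i) with i counting down-moves:
  k=0: S(0,0) = 11.0900
  k=1: S(1,0) = 12.4184; S(1,1) = 9.9037
  k=2: S(2,0) = 13.9060; S(2,1) = 11.0900; S(2,2) = 8.8443
  k=3: S(3,0) = 15.5717; S(3,1) = 12.4184; S(3,2) = 9.9037; S(3,3) = 7.8982
  k=4: S(4,0) = 17.4370; S(4,1) = 13.9060; S(4,2) = 11.0900; S(4,3) = 8.8443; S(4,4) = 7.0533
Terminal payoffs V(N, i) = max(K - S_T, 0):
  V(4,0) = 0.000000; V(4,1) = 0.000000; V(4,2) = 0.000000; V(4,3) = 1.835731; V(4,4) = 3.626701
Backward induction: V(k, i) = exp(-r*dt) * [p * V(k+1, i) + (1-p) * V(k+1, i+1)].
  V(3,0) = exp(-r*dt) * [p*0.000000 + (1-p)*0.000000] = 0.000000
  V(3,1) = exp(-r*dt) * [p*0.000000 + (1-p)*0.000000] = 0.000000
  V(3,2) = exp(-r*dt) * [p*0.000000 + (1-p)*1.835731] = 0.723833
  V(3,3) = exp(-r*dt) * [p*1.835731 + (1-p)*3.626701] = 2.492120
  V(2,0) = exp(-r*dt) * [p*0.000000 + (1-p)*0.000000] = 0.000000
  V(2,1) = exp(-r*dt) * [p*0.000000 + (1-p)*0.723833] = 0.285409
  V(2,2) = exp(-r*dt) * [p*0.723833 + (1-p)*2.492120] = 1.401439
  V(1,0) = exp(-r*dt) * [p*0.000000 + (1-p)*0.285409] = 0.112537
  V(1,1) = exp(-r*dt) * [p*0.285409 + (1-p)*1.401439] = 0.717720
  V(0,0) = exp(-r*dt) * [p*0.112537 + (1-p)*0.717720] = 0.348110


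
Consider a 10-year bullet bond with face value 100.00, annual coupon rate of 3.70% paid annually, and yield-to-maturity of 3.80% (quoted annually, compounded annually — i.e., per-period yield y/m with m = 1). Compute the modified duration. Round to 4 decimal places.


Coupon per period c = face * coupon_rate / m = 3.700000
Periods per year m = 1; per-period yield y/m = 0.038000
Number of cashflows N = 10
Cashflows (t years, CF_t, discount factor 1/(1+y/m)^(m*t), PV):
  t = 1.0000: CF_t = 3.700000, DF = 0.963391, PV = 3.564547
  t = 2.0000: CF_t = 3.700000, DF = 0.928122, PV = 3.434053
  t = 3.0000: CF_t = 3.700000, DF = 0.894145, PV = 3.308336
  t = 4.0000: CF_t = 3.700000, DF = 0.861411, PV = 3.187222
  t = 5.0000: CF_t = 3.700000, DF = 0.829876, PV = 3.070541
  t = 6.0000: CF_t = 3.700000, DF = 0.799495, PV = 2.958132
  t = 7.0000: CF_t = 3.700000, DF = 0.770227, PV = 2.849839
  t = 8.0000: CF_t = 3.700000, DF = 0.742030, PV = 2.745509
  t = 9.0000: CF_t = 3.700000, DF = 0.714865, PV = 2.644999
  t = 10.0000: CF_t = 103.700000, DF = 0.688694, PV = 71.417595
Price P = sum_t PV_t = 99.180774
First compute Macaulay numerator sum_t t * PV_t:
  t * PV_t at t = 1.0000: 3.564547
  t * PV_t at t = 2.0000: 6.868106
  t * PV_t at t = 3.0000: 9.925009
  t * PV_t at t = 4.0000: 12.748888
  t * PV_t at t = 5.0000: 15.352707
  t * PV_t at t = 6.0000: 17.748794
  t * PV_t at t = 7.0000: 19.948870
  t * PV_t at t = 8.0000: 21.964073
  t * PV_t at t = 9.0000: 23.804993
  t * PV_t at t = 10.0000: 714.175950
Macaulay duration D = 846.101937 / 99.180774 = 8.530907
Modified duration = D / (1 + y/m) = 8.530907 / (1 + 0.038000) = 8.218600

Answer: Modified duration = 8.2186


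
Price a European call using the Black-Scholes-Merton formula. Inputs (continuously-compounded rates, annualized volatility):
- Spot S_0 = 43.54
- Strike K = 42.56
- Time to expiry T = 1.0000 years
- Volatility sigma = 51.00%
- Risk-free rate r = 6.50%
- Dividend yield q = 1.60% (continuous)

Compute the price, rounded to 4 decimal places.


d1 = (ln(S/K) + (r - q + 0.5*sigma^2) * T) / (sigma * sqrt(T)) = 0.39571610
d2 = d1 - sigma * sqrt(T) = -0.11428390
exp(-rT) = 0.93706746; exp(-qT) = 0.98412732
C = S_0 * exp(-qT) * N(d1) - K * exp(-rT) * N(d2)
N(d1) = 0.65384276; N(d2) = 0.45450637
C = 43.5400 * 0.98412732 * 0.65384276 - 42.5600 * 0.93706746 * 0.45450637 = 9.8900

Answer: Price = 9.8900


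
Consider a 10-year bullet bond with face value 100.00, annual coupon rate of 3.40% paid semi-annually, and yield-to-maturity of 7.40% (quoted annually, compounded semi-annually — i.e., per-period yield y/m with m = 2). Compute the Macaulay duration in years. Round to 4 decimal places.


Coupon per period c = face * coupon_rate / m = 1.700000
Periods per year m = 2; per-period yield y/m = 0.037000
Number of cashflows N = 20
Cashflows (t years, CF_t, discount factor 1/(1+y/m)^(m*t), PV):
  t = 0.5000: CF_t = 1.700000, DF = 0.964320, PV = 1.639344
  t = 1.0000: CF_t = 1.700000, DF = 0.929913, PV = 1.580853
  t = 1.5000: CF_t = 1.700000, DF = 0.896734, PV = 1.524448
  t = 2.0000: CF_t = 1.700000, DF = 0.864739, PV = 1.470056
  t = 2.5000: CF_t = 1.700000, DF = 0.833885, PV = 1.417605
  t = 3.0000: CF_t = 1.700000, DF = 0.804132, PV = 1.367025
  t = 3.5000: CF_t = 1.700000, DF = 0.775441, PV = 1.318250
  t = 4.0000: CF_t = 1.700000, DF = 0.747773, PV = 1.271215
  t = 4.5000: CF_t = 1.700000, DF = 0.721093, PV = 1.225858
  t = 5.0000: CF_t = 1.700000, DF = 0.695364, PV = 1.182119
  t = 5.5000: CF_t = 1.700000, DF = 0.670554, PV = 1.139942
  t = 6.0000: CF_t = 1.700000, DF = 0.646629, PV = 1.099269
  t = 6.5000: CF_t = 1.700000, DF = 0.623557, PV = 1.060047
  t = 7.0000: CF_t = 1.700000, DF = 0.601309, PV = 1.022225
  t = 7.5000: CF_t = 1.700000, DF = 0.579854, PV = 0.985752
  t = 8.0000: CF_t = 1.700000, DF = 0.559165, PV = 0.950580
  t = 8.5000: CF_t = 1.700000, DF = 0.539214, PV = 0.916664
  t = 9.0000: CF_t = 1.700000, DF = 0.519975, PV = 0.883957
  t = 9.5000: CF_t = 1.700000, DF = 0.501422, PV = 0.852418
  t = 10.0000: CF_t = 101.700000, DF = 0.483532, PV = 49.175165
Price P = sum_t PV_t = 72.082790
Macaulay numerator sum_t t * PV_t:
  t * PV_t at t = 0.5000: 0.819672
  t * PV_t at t = 1.0000: 1.580853
  t * PV_t at t = 1.5000: 2.286672
  t * PV_t at t = 2.0000: 2.940112
  t * PV_t at t = 2.5000: 3.544012
  t * PV_t at t = 3.0000: 4.101074
  t * PV_t at t = 3.5000: 4.613873
  t * PV_t at t = 4.0000: 5.084858
  t * PV_t at t = 4.5000: 5.516360
  t * PV_t at t = 5.0000: 5.910597
  t * PV_t at t = 5.5000: 6.269679
  t * PV_t at t = 6.0000: 6.595612
  t * PV_t at t = 6.5000: 6.890305
  t * PV_t at t = 7.0000: 7.155572
  t * PV_t at t = 7.5000: 7.393138
  t * PV_t at t = 8.0000: 7.604643
  t * PV_t at t = 8.5000: 7.791642
  t * PV_t at t = 9.0000: 7.955616
  t * PV_t at t = 9.5000: 8.097970
  t * PV_t at t = 10.0000: 491.751649
Macaulay duration D = (sum_t t * PV_t) / P = 593.903911 / 72.082790 = 8.239192

Answer: Macaulay duration = 8.2392 years
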